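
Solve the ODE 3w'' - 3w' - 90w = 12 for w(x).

w = -2/15 + C1*exp(-5*x) + C2*exp(6*x)

Divide through by 3: w'' - w' - 30w = 4.
Characteristic equation r² - r - 30 = 0 factors as (r + 5)(r - 6) = 0, so r = -5, 6.
Hence w_h = C1*exp(-5*x) + C2*exp(6*x).
For the particular solution try w_p = A0. Substituting and matching coefficients of each power of x gives A0 = -2/15, so w_p = -2/15.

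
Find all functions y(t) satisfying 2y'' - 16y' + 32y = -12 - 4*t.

y = -7/16 - t/8 + C1*exp(4*t) + C2*t*exp(4*t)

Divide through by 2: y'' - 8y' + 16y = -6 - 2*t.
Characteristic equation r² - 8r + 16 = 0 has discriminant (-8)² - 4·(16) = 0, so r = 4 is a repeated root.
Hence y_h = (C1 + C2*t)*exp(4*t).
For the particular solution try y_p = A0 + A1*t. Substituting and matching coefficients of each power of t gives A0 = -7/16, A1 = -1/8, so y_p = -7/16 - t/8.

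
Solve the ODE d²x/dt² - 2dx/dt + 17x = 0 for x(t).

x = C1*cos(4*t)*exp(t) + C2*exp(t)*sin(4*t)

Characteristic equation r² - 2r + 17 = 0 has discriminant (-2)² - 4·(17) = -64 < 0, so r = 1 ± 4i.
Hence x_h = C1*cos(4*t)*exp(t) + C2*exp(t)*sin(4*t).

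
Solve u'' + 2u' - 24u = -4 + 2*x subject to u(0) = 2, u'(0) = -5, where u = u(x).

u = 23/144 - x/12 + 49*exp(4*x)/80 + 221*exp(-6*x)/180

Characteristic equation r² + 2r - 24 = 0 factors as (r - 4)(r + 6) = 0, so r = 4, -6.
Hence u_h = C1*exp(4*x) + C2*exp(-6*x).
For the particular solution try u_p = A0 + A1*x. Substituting and matching coefficients of each power of x gives A0 = 23/144, A1 = -1/12, so u_p = 23/144 - x/12.
General solution: u = 23/144 - x/12 + C1*exp(4*x) + C2*exp(-6*x).
Apply the initial conditions: u(0) = 23/144 + C1 + C2 = 2 and u'(0) = -1/12 - 6*C2 + 4*C1 = -5. Solving gives C1 = 49/80, C2 = 221/180.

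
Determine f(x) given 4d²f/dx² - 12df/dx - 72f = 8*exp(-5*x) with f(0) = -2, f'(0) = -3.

f = -97*exp(6*x)/99 - 10*exp(-3*x)/9 + exp(-5*x)/11

Divide through by 4: f'' - 3f' - 18f = 2*exp(-5*x).
Characteristic equation r² - 3r - 18 = 0 factors as (r + 3)(r - 6) = 0, so r = -3, 6.
Hence f_h = C1*exp(-3*x) + C2*exp(6*x).
Try f_p = A*exp(-5*x). Substituting into the equation and dividing by exp(-5*x) gives A = 1/11, so f_p = exp(-5*x)/11.
General solution: f = exp(-5*x)/11 + C1*exp(-3*x) + C2*exp(6*x).
Apply the initial conditions: f(0) = 1/11 + C1 + C2 = -2 and f'(0) = -5/11 - 3*C1 + 6*C2 = -3. Solving gives C1 = -10/9, C2 = -97/99.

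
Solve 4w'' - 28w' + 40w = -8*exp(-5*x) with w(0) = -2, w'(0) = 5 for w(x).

w = -103*exp(2*x)/21 - exp(-5*x)/35 + 44*exp(5*x)/15

Divide through by 4: w'' - 7w' + 10w = -2*exp(-5*x).
Characteristic equation r² - 7r + 10 = 0 factors as (r - 5)(r - 2) = 0, so r = 5, 2.
Hence w_h = C1*exp(5*x) + C2*exp(2*x).
Try w_p = A*exp(-5*x). Substituting into the equation and dividing by exp(-5*x) gives A = -1/35, so w_p = -exp(-5*x)/35.
General solution: w = -exp(-5*x)/35 + C1*exp(5*x) + C2*exp(2*x).
Apply the initial conditions: w(0) = -1/35 + C1 + C2 = -2 and w'(0) = 1/7 + 2*C2 + 5*C1 = 5. Solving gives C1 = 44/15, C2 = -103/21.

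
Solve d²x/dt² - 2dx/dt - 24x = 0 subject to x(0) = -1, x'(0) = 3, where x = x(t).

Characteristic equation r² - 2r - 24 = 0 factors as (r - 6)(r + 4) = 0, so r = 6, -4.
Hence x_h = C1*exp(6*t) + C2*exp(-4*t).
Apply the initial conditions: x(0) = C1 + C2 = -1 and x'(0) = -4*C2 + 6*C1 = 3. Solving gives C1 = -1/10, C2 = -9/10.

x = -9*exp(-4*t)/10 - exp(6*t)/10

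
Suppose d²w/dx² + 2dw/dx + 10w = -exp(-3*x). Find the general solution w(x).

w = -exp(-3*x)/13 + C1*cos(3*x)*exp(-x) + C2*exp(-x)*sin(3*x)

Characteristic equation r² + 2r + 10 = 0 has discriminant (2)² - 4·(10) = -36 < 0, so r = -1 ± 3i.
Hence w_h = C1*cos(3*x)*exp(-x) + C2*exp(-x)*sin(3*x).
Try w_p = A*exp(-3*x). Substituting into the equation and dividing by exp(-3*x) gives A = -1/13, so w_p = -exp(-3*x)/13.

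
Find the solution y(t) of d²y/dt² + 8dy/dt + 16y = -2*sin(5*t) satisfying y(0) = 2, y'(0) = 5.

Characteristic equation r² + 8r + 16 = 0 has discriminant (8)² - 4·(16) = 0, so r = -4 is a repeated root.
Hence y_h = (C1 + C2*t)*exp(-4*t).
Try y_p = A*cos(5*t) + B*sin(5*t). Substituting and equating the coefficients of cos(5t) and sin(5t) gives A = 80/1681, B = 18/1681, so y_p = 18*sin(5*t)/1681 + 80*cos(5*t)/1681.
General solution: y = 18*sin(5*t)/1681 + 80*cos(5*t)/1681 + C1*exp(-4*t) + C2*t*exp(-4*t).
Apply the initial conditions: y(0) = 80/1681 + C1 = 2 and y'(0) = 90/1681 + C2 - 4*C1 = 5. Solving gives C1 = 3282/1681, C2 = 523/41.

y = 18*sin(5*t)/1681 + 80*cos(5*t)/1681 + 3282*exp(-4*t)/1681 + 523*t*exp(-4*t)/41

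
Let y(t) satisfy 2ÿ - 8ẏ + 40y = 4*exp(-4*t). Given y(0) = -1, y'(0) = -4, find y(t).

Divide through by 2: y'' - 4y' + 20y = 2*exp(-4*t).
Characteristic equation r² - 4r + 20 = 0 has discriminant (-4)² - 4·(20) = -64 < 0, so r = 2 ± 4i.
Hence y_h = C1*cos(4*t)*exp(2*t) + C2*exp(2*t)*sin(4*t).
Try y_p = A*exp(-4*t). Substituting into the equation and dividing by exp(-4*t) gives A = 1/26, so y_p = exp(-4*t)/26.
General solution: y = exp(-4*t)/26 + C1*cos(4*t)*exp(2*t) + C2*exp(2*t)*sin(4*t).
Apply the initial conditions: y(0) = 1/26 + C1 = -1 and y'(0) = -2/13 + 2*C1 + 4*C2 = -4. Solving gives C1 = -27/26, C2 = -23/52.

y = exp(-4*t)/26 - 27*cos(4*t)*exp(2*t)/26 - 23*exp(2*t)*sin(4*t)/52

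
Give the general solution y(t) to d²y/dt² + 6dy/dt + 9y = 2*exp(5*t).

Characteristic equation r² + 6r + 9 = 0 has discriminant (6)² - 4·(9) = 0, so r = -3 is a repeated root.
Hence y_h = (C1 + C2*t)*exp(-3*t).
Try y_p = A*exp(5*t). Substituting into the equation and dividing by exp(5*t) gives A = 1/32, so y_p = exp(5*t)/32.

y = exp(5*t)/32 + C1*exp(-3*t) + C2*t*exp(-3*t)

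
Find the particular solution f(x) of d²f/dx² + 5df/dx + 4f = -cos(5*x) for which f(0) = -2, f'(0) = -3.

Characteristic equation r² + 5r + 4 = 0 factors as (r + 1)(r + 4) = 0, so r = -1, -4.
Hence f_h = C1*exp(-x) + C2*exp(-4*x).
Try f_p = A*cos(5*x) + B*sin(5*x). Substituting and equating the coefficients of cos(5x) and sin(5x) gives A = 21/1066, B = -25/1066, so f_p = -25*sin(5*x)/1066 + 21*cos(5*x)/1066.
General solution: f = -25*sin(5*x)/1066 + 21*cos(5*x)/1066 + C1*exp(-x) + C2*exp(-4*x).
Apply the initial conditions: f(0) = 21/1066 + C1 + C2 = -2 and f'(0) = -125/1066 - C1 - 4*C2 = -3. Solving gives C1 = -95/26, C2 = 67/41.

f = -95*exp(-x)/26 - 25*sin(5*x)/1066 + 21*cos(5*x)/1066 + 67*exp(-4*x)/41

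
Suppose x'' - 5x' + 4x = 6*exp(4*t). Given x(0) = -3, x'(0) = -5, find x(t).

x = -5*exp(t)/3 - 4*exp(4*t)/3 + 2*t*exp(4*t)

Characteristic equation r² - 5r + 4 = 0 factors as (r - 1)(r - 4) = 0, so r = 1, 4.
Hence x_h = C1*exp(t) + C2*exp(4*t).
Since exp(4*t) solves the homogeneous equation (r = 4 is a root of multiplicity 1), multiply the trial by t. Try x_p = A*t*exp(4*t). Substituting into the equation and dividing by exp(4*t) gives A = 2, so x_p = 2*t*exp(4*t).
General solution: x = C1*exp(t) + C2*exp(4*t) + 2*t*exp(4*t).
Apply the initial conditions: x(0) = C1 + C2 = -3 and x'(0) = 2 + C1 + 4*C2 = -5. Solving gives C1 = -5/3, C2 = -4/3.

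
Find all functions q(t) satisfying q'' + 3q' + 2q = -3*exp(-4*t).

q = -exp(-4*t)/2 + C1*exp(-2*t) + C2*exp(-t)

Characteristic equation r² + 3r + 2 = 0 factors as (r + 2)(r + 1) = 0, so r = -2, -1.
Hence q_h = C1*exp(-2*t) + C2*exp(-t).
Try q_p = A*exp(-4*t). Substituting into the equation and dividing by exp(-4*t) gives A = -1/2, so q_p = -exp(-4*t)/2.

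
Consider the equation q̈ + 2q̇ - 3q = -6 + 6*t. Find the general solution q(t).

Characteristic equation r² + 2r - 3 = 0 factors as (r + 3)(r - 1) = 0, so r = -3, 1.
Hence q_h = C1*exp(-3*t) + C2*exp(t).
For the particular solution try q_p = A0 + A1*t. Substituting and matching coefficients of each power of t gives A0 = 2/3, A1 = -2, so q_p = 2/3 - 2*t.

q = 2/3 - 2*t + C1*exp(-3*t) + C2*exp(t)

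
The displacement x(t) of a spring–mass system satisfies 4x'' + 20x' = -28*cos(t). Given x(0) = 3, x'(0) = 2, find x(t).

Divide through by 4: x'' + 5x' = -7*cos(t).
Characteristic equation r² + 5r = 0 factors as (r + 5)r = 0, so r = -5, 0.
Hence x_h = C1*exp(-5*t) + C2.
Try x_p = A*cos(t) + B*sin(t). Substituting and equating the coefficients of cos(t) and sin(t) gives A = 7/26, B = -35/26, so x_p = -35*sin(t)/26 + 7*cos(t)/26.
General solution: x = C2 - 35*sin(t)/26 + 7*cos(t)/26 + C1*exp(-5*t).
Apply the initial conditions: x(0) = 7/26 + C1 + C2 = 3 and x'(0) = -35/26 - 5*C1 = 2. Solving gives C1 = -87/130, C2 = 17/5.

x = 17/5 - 87*exp(-5*t)/130 - 35*sin(t)/26 + 7*cos(t)/26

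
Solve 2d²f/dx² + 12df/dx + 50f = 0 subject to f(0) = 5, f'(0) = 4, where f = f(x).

Divide through by 2: f'' + 6f' + 25f = 0.
Characteristic equation r² + 6r + 25 = 0 has discriminant (6)² - 4·(25) = -64 < 0, so r = -3 ± 4i.
Hence f_h = C1*cos(4*x)*exp(-3*x) + C2*exp(-3*x)*sin(4*x).
Apply the initial conditions: f(0) = C1 = 5 and f'(0) = -3*C1 + 4*C2 = 4. Solving gives C1 = 5, C2 = 19/4.

f = 5*cos(4*x)*exp(-3*x) + 19*exp(-3*x)*sin(4*x)/4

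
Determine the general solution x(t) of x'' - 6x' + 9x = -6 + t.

Characteristic equation r² - 6r + 9 = 0 has discriminant (-6)² - 4·(9) = 0, so r = 3 is a repeated root.
Hence x_h = (C1 + C2*t)*exp(3*t).
For the particular solution try x_p = A0 + A1*t. Substituting and matching coefficients of each power of t gives A0 = -16/27, A1 = 1/9, so x_p = -16/27 + t/9.

x = -16/27 + t/9 + C1*exp(3*t) + C2*t*exp(3*t)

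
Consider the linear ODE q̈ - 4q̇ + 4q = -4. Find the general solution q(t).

q = -1 + C1*exp(2*t) + C2*t*exp(2*t)

Characteristic equation r² - 4r + 4 = 0 has discriminant (-4)² - 4·(4) = 0, so r = 2 is a repeated root.
Hence q_h = (C1 + C2*t)*exp(2*t).
For the particular solution try q_p = A0. Substituting and matching coefficients of each power of t gives A0 = -1, so q_p = -1.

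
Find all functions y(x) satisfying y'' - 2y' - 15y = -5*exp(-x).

Characteristic equation r² - 2r - 15 = 0 factors as (r - 5)(r + 3) = 0, so r = 5, -3.
Hence y_h = C1*exp(5*x) + C2*exp(-3*x).
Try y_p = A*exp(-x). Substituting into the equation and dividing by exp(-x) gives A = 5/12, so y_p = 5*exp(-x)/12.

y = 5*exp(-x)/12 + C1*exp(5*x) + C2*exp(-3*x)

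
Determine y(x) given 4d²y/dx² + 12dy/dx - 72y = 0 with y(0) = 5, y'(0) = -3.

y = 2*exp(-6*x) + 3*exp(3*x)

Divide through by 4: y'' + 3y' - 18y = 0.
Characteristic equation r² + 3r - 18 = 0 factors as (r + 6)(r - 3) = 0, so r = -6, 3.
Hence y_h = C1*exp(-6*x) + C2*exp(3*x).
Apply the initial conditions: y(0) = C1 + C2 = 5 and y'(0) = -6*C1 + 3*C2 = -3. Solving gives C1 = 2, C2 = 3.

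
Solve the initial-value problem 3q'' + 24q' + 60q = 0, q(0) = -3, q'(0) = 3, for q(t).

Divide through by 3: q'' + 8q' + 20q = 0.
Characteristic equation r² + 8r + 20 = 0 has discriminant (8)² - 4·(20) = -16 < 0, so r = -4 ± 2i.
Hence q_h = C1*cos(2*t)*exp(-4*t) + C2*exp(-4*t)*sin(2*t).
Apply the initial conditions: q(0) = C1 = -3 and q'(0) = -4*C1 + 2*C2 = 3. Solving gives C1 = -3, C2 = -9/2.

q = -3*cos(2*t)*exp(-4*t) - 9*exp(-4*t)*sin(2*t)/2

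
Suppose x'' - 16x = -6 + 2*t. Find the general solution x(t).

x = 3/8 - t/8 + C1*exp(4*t) + C2*exp(-4*t)

Characteristic equation r² - 16 = 0 factors as (r - 4)(r + 4) = 0, so r = 4, -4.
Hence x_h = C1*exp(4*t) + C2*exp(-4*t).
For the particular solution try x_p = A0 + A1*t. Substituting and matching coefficients of each power of t gives A0 = 3/8, A1 = -1/8, so x_p = 3/8 - t/8.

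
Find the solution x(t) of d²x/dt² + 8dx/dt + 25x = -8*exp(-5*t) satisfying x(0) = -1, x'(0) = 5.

x = -4*exp(-5*t)/5 - cos(3*t)*exp(-4*t)/5 + exp(-4*t)*sin(3*t)/15

Characteristic equation r² + 8r + 25 = 0 has discriminant (8)² - 4·(25) = -36 < 0, so r = -4 ± 3i.
Hence x_h = C1*cos(3*t)*exp(-4*t) + C2*exp(-4*t)*sin(3*t).
Try x_p = A*exp(-5*t). Substituting into the equation and dividing by exp(-5*t) gives A = -4/5, so x_p = -4*exp(-5*t)/5.
General solution: x = -4*exp(-5*t)/5 + C1*cos(3*t)*exp(-4*t) + C2*exp(-4*t)*sin(3*t).
Apply the initial conditions: x(0) = -4/5 + C1 = -1 and x'(0) = 4 - 4*C1 + 3*C2 = 5. Solving gives C1 = -1/5, C2 = 1/15.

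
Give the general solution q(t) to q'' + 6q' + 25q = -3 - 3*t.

Characteristic equation r² + 6r + 25 = 0 has discriminant (6)² - 4·(25) = -64 < 0, so r = -3 ± 4i.
Hence q_h = C1*cos(4*t)*exp(-3*t) + C2*exp(-3*t)*sin(4*t).
For the particular solution try q_p = A0 + A1*t. Substituting and matching coefficients of each power of t gives A0 = -57/625, A1 = -3/25, so q_p = -57/625 - 3*t/25.

q = -57/625 - 3*t/25 + C1*cos(4*t)*exp(-3*t) + C2*exp(-3*t)*sin(4*t)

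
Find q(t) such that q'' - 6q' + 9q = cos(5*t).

q = -15*sin(5*t)/578 - 4*cos(5*t)/289 + C1*exp(3*t) + C2*t*exp(3*t)

Characteristic equation r² - 6r + 9 = 0 has discriminant (-6)² - 4·(9) = 0, so r = 3 is a repeated root.
Hence q_h = (C1 + C2*t)*exp(3*t).
Try q_p = A*cos(5*t) + B*sin(5*t). Substituting and equating the coefficients of cos(5t) and sin(5t) gives A = -4/289, B = -15/578, so q_p = -15*sin(5*t)/578 - 4*cos(5*t)/289.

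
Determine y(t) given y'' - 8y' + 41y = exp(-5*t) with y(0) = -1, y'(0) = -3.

y = exp(-5*t)/106 - 107*cos(5*t)*exp(4*t)/106 + 23*exp(4*t)*sin(5*t)/106

Characteristic equation r² - 8r + 41 = 0 has discriminant (-8)² - 4·(41) = -100 < 0, so r = 4 ± 5i.
Hence y_h = C1*cos(5*t)*exp(4*t) + C2*exp(4*t)*sin(5*t).
Try y_p = A*exp(-5*t). Substituting into the equation and dividing by exp(-5*t) gives A = 1/106, so y_p = exp(-5*t)/106.
General solution: y = exp(-5*t)/106 + C1*cos(5*t)*exp(4*t) + C2*exp(4*t)*sin(5*t).
Apply the initial conditions: y(0) = 1/106 + C1 = -1 and y'(0) = -5/106 + 4*C1 + 5*C2 = -3. Solving gives C1 = -107/106, C2 = 23/106.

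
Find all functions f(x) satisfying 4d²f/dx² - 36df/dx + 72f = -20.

Divide through by 4: f'' - 9f' + 18f = -5.
Characteristic equation r² - 9r + 18 = 0 factors as (r - 3)(r - 6) = 0, so r = 3, 6.
Hence f_h = C1*exp(3*x) + C2*exp(6*x).
For the particular solution try f_p = A0. Substituting and matching coefficients of each power of x gives A0 = -5/18, so f_p = -5/18.

f = -5/18 + C1*exp(3*x) + C2*exp(6*x)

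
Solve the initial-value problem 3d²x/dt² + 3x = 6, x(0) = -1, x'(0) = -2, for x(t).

Divide through by 3: x'' + x = 2.
Characteristic equation r² + 1 = 0 has discriminant (0)² - 4·(1) = -4 < 0, so r = ± i.
Hence x_h = C1*cos(t) + C2*sin(t).
For the particular solution try x_p = A0. Substituting and matching coefficients of each power of t gives A0 = 2, so x_p = 2.
General solution: x = 2 + C1*cos(t) + C2*sin(t).
Apply the initial conditions: x(0) = 2 + C1 = -1 and x'(0) = C2 = -2. Solving gives C1 = -3, C2 = -2.

x = 2 - 3*cos(t) - 2*sin(t)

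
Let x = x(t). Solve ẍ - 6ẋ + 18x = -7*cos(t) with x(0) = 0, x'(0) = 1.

x = -119*cos(t)/325 + 42*sin(t)/325 - 74*exp(3*t)*sin(3*t)/975 + 119*cos(3*t)*exp(3*t)/325

Characteristic equation r² - 6r + 18 = 0 has discriminant (-6)² - 4·(18) = -36 < 0, so r = 3 ± 3i.
Hence x_h = C1*cos(3*t)*exp(3*t) + C2*exp(3*t)*sin(3*t).
Try x_p = A*cos(t) + B*sin(t). Substituting and equating the coefficients of cos(t) and sin(t) gives A = -119/325, B = 42/325, so x_p = -119*cos(t)/325 + 42*sin(t)/325.
General solution: x = -119*cos(t)/325 + 42*sin(t)/325 + C1*cos(3*t)*exp(3*t) + C2*exp(3*t)*sin(3*t).
Apply the initial conditions: x(0) = -119/325 + C1 = 0 and x'(0) = 42/325 + 3*C1 + 3*C2 = 1. Solving gives C1 = 119/325, C2 = -74/975.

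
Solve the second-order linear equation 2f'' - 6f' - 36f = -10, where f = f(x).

f = 5/18 + C1*exp(-3*x) + C2*exp(6*x)

Divide through by 2: f'' - 3f' - 18f = -5.
Characteristic equation r² - 3r - 18 = 0 factors as (r + 3)(r - 6) = 0, so r = -3, 6.
Hence f_h = C1*exp(-3*x) + C2*exp(6*x).
For the particular solution try f_p = A0. Substituting and matching coefficients of each power of x gives A0 = 5/18, so f_p = 5/18.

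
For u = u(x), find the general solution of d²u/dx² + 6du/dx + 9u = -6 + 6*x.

u = -10/9 + 2*x/3 + C1*exp(-3*x) + C2*x*exp(-3*x)

Characteristic equation r² + 6r + 9 = 0 has discriminant (6)² - 4·(9) = 0, so r = -3 is a repeated root.
Hence u_h = (C1 + C2*x)*exp(-3*x).
For the particular solution try u_p = A0 + A1*x. Substituting and matching coefficients of each power of x gives A0 = -10/9, A1 = 2/3, so u_p = -10/9 + 2*x/3.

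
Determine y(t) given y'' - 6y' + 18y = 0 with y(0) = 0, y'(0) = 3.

y = exp(3*t)*sin(3*t)

Characteristic equation r² - 6r + 18 = 0 has discriminant (-6)² - 4·(18) = -36 < 0, so r = 3 ± 3i.
Hence y_h = C1*cos(3*t)*exp(3*t) + C2*exp(3*t)*sin(3*t).
Apply the initial conditions: y(0) = C1 = 0 and y'(0) = 3*C1 + 3*C2 = 3. Solving gives C1 = 0, C2 = 1.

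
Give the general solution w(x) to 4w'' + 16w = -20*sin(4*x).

w = 5*sin(4*x)/12 + C1*cos(2*x) + C2*sin(2*x)

Divide through by 4: w'' + 4w = -5*sin(4*x).
Characteristic equation r² + 4 = 0 has discriminant (0)² - 4·(4) = -16 < 0, so r = ± 2i.
Hence w_h = C1*cos(2*x) + C2*sin(2*x).
Try w_p = A*cos(4*x) + B*sin(4*x). Substituting and equating the coefficients of cos(4x) and sin(4x) gives A = 0, B = 5/12, so w_p = 5*sin(4*x)/12.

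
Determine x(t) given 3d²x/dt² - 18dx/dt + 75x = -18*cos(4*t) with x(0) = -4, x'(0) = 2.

x = -6*cos(4*t)/73 + 16*sin(4*t)/73 - 286*cos(4*t)*exp(3*t)/73 + 235*exp(3*t)*sin(4*t)/73

Divide through by 3: x'' - 6x' + 25x = -6*cos(4*t).
Characteristic equation r² - 6r + 25 = 0 has discriminant (-6)² - 4·(25) = -64 < 0, so r = 3 ± 4i.
Hence x_h = C1*cos(4*t)*exp(3*t) + C2*exp(3*t)*sin(4*t).
Try x_p = A*cos(4*t) + B*sin(4*t). Substituting and equating the coefficients of cos(4t) and sin(4t) gives A = -6/73, B = 16/73, so x_p = -6*cos(4*t)/73 + 16*sin(4*t)/73.
General solution: x = -6*cos(4*t)/73 + 16*sin(4*t)/73 + C1*cos(4*t)*exp(3*t) + C2*exp(3*t)*sin(4*t).
Apply the initial conditions: x(0) = -6/73 + C1 = -4 and x'(0) = 64/73 + 3*C1 + 4*C2 = 2. Solving gives C1 = -286/73, C2 = 235/73.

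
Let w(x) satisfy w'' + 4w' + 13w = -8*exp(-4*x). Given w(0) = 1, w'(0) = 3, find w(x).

w = -8*exp(-4*x)/13 + 21*cos(3*x)*exp(-2*x)/13 + 49*exp(-2*x)*sin(3*x)/39

Characteristic equation r² + 4r + 13 = 0 has discriminant (4)² - 4·(13) = -36 < 0, so r = -2 ± 3i.
Hence w_h = C1*cos(3*x)*exp(-2*x) + C2*exp(-2*x)*sin(3*x).
Try w_p = A*exp(-4*x). Substituting into the equation and dividing by exp(-4*x) gives A = -8/13, so w_p = -8*exp(-4*x)/13.
General solution: w = -8*exp(-4*x)/13 + C1*cos(3*x)*exp(-2*x) + C2*exp(-2*x)*sin(3*x).
Apply the initial conditions: w(0) = -8/13 + C1 = 1 and w'(0) = 32/13 - 2*C1 + 3*C2 = 3. Solving gives C1 = 21/13, C2 = 49/39.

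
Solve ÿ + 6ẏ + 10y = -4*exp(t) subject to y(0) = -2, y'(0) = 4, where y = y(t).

Characteristic equation r² + 6r + 10 = 0 has discriminant (6)² - 4·(10) = -4 < 0, so r = -3 ± i.
Hence y_h = C1*cos(t)*exp(-3*t) + C2*exp(-3*t)*sin(t).
Try y_p = A*exp(t). Substituting into the equation and dividing by exp(t) gives A = -4/17, so y_p = -4*exp(t)/17.
General solution: y = -4*exp(t)/17 + C1*cos(t)*exp(-3*t) + C2*exp(-3*t)*sin(t).
Apply the initial conditions: y(0) = -4/17 + C1 = -2 and y'(0) = -4/17 + C2 - 3*C1 = 4. Solving gives C1 = -30/17, C2 = -18/17.

y = -4*exp(t)/17 - 30*cos(t)*exp(-3*t)/17 - 18*exp(-3*t)*sin(t)/17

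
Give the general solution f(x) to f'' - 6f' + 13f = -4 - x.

Characteristic equation r² - 6r + 13 = 0 has discriminant (-6)² - 4·(13) = -16 < 0, so r = 3 ± 2i.
Hence f_h = C1*cos(2*x)*exp(3*x) + C2*exp(3*x)*sin(2*x).
For the particular solution try f_p = A0 + A1*x. Substituting and matching coefficients of each power of x gives A0 = -58/169, A1 = -1/13, so f_p = -58/169 - x/13.

f = -58/169 - x/13 + C1*cos(2*x)*exp(3*x) + C2*exp(3*x)*sin(2*x)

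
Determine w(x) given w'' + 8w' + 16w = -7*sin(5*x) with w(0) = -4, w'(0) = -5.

Characteristic equation r² + 8r + 16 = 0 has discriminant (8)² - 4·(16) = 0, so r = -4 is a repeated root.
Hence w_h = (C1 + C2*x)*exp(-4*x).
Try w_p = A*cos(5*x) + B*sin(5*x). Substituting and equating the coefficients of cos(5x) and sin(5x) gives A = 280/1681, B = 63/1681, so w_p = 63*sin(5*x)/1681 + 280*cos(5*x)/1681.
General solution: w = 63*sin(5*x)/1681 + 280*cos(5*x)/1681 + C1*exp(-4*x) + C2*x*exp(-4*x).
Apply the initial conditions: w(0) = 280/1681 + C1 = -4 and w'(0) = 315/1681 + C2 - 4*C1 = -5. Solving gives C1 = -7004/1681, C2 = -896/41.

w = -7004*exp(-4*x)/1681 + 63*sin(5*x)/1681 + 280*cos(5*x)/1681 - 896*x*exp(-4*x)/41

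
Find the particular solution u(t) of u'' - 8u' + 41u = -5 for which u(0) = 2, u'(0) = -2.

u = -5/41 - 86*exp(4*t)*sin(5*t)/41 + 87*cos(5*t)*exp(4*t)/41

Characteristic equation r² - 8r + 41 = 0 has discriminant (-8)² - 4·(41) = -100 < 0, so r = 4 ± 5i.
Hence u_h = C1*cos(5*t)*exp(4*t) + C2*exp(4*t)*sin(5*t).
For the particular solution try u_p = A0. Substituting and matching coefficients of each power of t gives A0 = -5/41, so u_p = -5/41.
General solution: u = -5/41 + C1*cos(5*t)*exp(4*t) + C2*exp(4*t)*sin(5*t).
Apply the initial conditions: u(0) = -5/41 + C1 = 2 and u'(0) = 4*C1 + 5*C2 = -2. Solving gives C1 = 87/41, C2 = -86/41.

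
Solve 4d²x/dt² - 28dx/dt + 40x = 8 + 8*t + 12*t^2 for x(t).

Divide through by 4: x'' - 7x' + 10x = 2 + 2*t + 3*t^2.
Characteristic equation r² - 7r + 10 = 0 factors as (r - 2)(r - 5) = 0, so r = 2, 5.
Hence x_h = C1*exp(2*t) + C2*exp(5*t).
For the particular solution try x_p = A0 + A1*t + A2*t^2. Substituting and matching coefficients of each power of t gives A0 = 287/500, A1 = 31/50, A2 = 3/10, so x_p = 287/500 + 3*t^2/10 + 31*t/50.

x = 287/500 + 3*t**2/10 + 31*t/50 + C1*exp(2*t) + C2*exp(5*t)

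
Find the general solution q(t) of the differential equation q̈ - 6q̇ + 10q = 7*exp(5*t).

Characteristic equation r² - 6r + 10 = 0 has discriminant (-6)² - 4·(10) = -4 < 0, so r = 3 ± i.
Hence q_h = C1*cos(t)*exp(3*t) + C2*exp(3*t)*sin(t).
Try q_p = A*exp(5*t). Substituting into the equation and dividing by exp(5*t) gives A = 7/5, so q_p = 7*exp(5*t)/5.

q = 7*exp(5*t)/5 + C1*cos(t)*exp(3*t) + C2*exp(3*t)*sin(t)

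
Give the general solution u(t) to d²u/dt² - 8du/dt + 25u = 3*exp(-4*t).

Characteristic equation r² - 8r + 25 = 0 has discriminant (-8)² - 4·(25) = -36 < 0, so r = 4 ± 3i.
Hence u_h = C1*cos(3*t)*exp(4*t) + C2*exp(4*t)*sin(3*t).
Try u_p = A*exp(-4*t). Substituting into the equation and dividing by exp(-4*t) gives A = 3/73, so u_p = 3*exp(-4*t)/73.

u = 3*exp(-4*t)/73 + C1*cos(3*t)*exp(4*t) + C2*exp(4*t)*sin(3*t)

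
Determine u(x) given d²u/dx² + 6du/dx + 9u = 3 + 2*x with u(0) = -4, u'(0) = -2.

Characteristic equation r² + 6r + 9 = 0 has discriminant (6)² - 4·(9) = 0, so r = -3 is a repeated root.
Hence u_h = (C1 + C2*x)*exp(-3*x).
For the particular solution try u_p = A0 + A1*x. Substituting and matching coefficients of each power of x gives A0 = 5/27, A1 = 2/9, so u_p = 5/27 + 2*x/9.
General solution: u = 5/27 + 2*x/9 + C1*exp(-3*x) + C2*x*exp(-3*x).
Apply the initial conditions: u(0) = 5/27 + C1 = -4 and u'(0) = 2/9 + C2 - 3*C1 = -2. Solving gives C1 = -113/27, C2 = -133/9.

u = 5/27 - 113*exp(-3*x)/27 + 2*x/9 - 133*x*exp(-3*x)/9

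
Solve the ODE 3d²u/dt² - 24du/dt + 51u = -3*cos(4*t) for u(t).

u = -cos(4*t)/1025 + 32*sin(4*t)/1025 + C1*cos(t)*exp(4*t) + C2*exp(4*t)*sin(t)

Divide through by 3: u'' - 8u' + 17u = -cos(4*t).
Characteristic equation r² - 8r + 17 = 0 has discriminant (-8)² - 4·(17) = -4 < 0, so r = 4 ± i.
Hence u_h = C1*cos(t)*exp(4*t) + C2*exp(4*t)*sin(t).
Try u_p = A*cos(4*t) + B*sin(4*t). Substituting and equating the coefficients of cos(4t) and sin(4t) gives A = -1/1025, B = 32/1025, so u_p = -cos(4*t)/1025 + 32*sin(4*t)/1025.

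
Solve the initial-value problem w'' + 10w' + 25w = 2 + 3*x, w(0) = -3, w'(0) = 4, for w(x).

w = 4/125 - 379*exp(-5*x)/125 + 3*x/25 - 282*x*exp(-5*x)/25

Characteristic equation r² + 10r + 25 = 0 has discriminant (10)² - 4·(25) = 0, so r = -5 is a repeated root.
Hence w_h = (C1 + C2*x)*exp(-5*x).
For the particular solution try w_p = A0 + A1*x. Substituting and matching coefficients of each power of x gives A0 = 4/125, A1 = 3/25, so w_p = 4/125 + 3*x/25.
General solution: w = 4/125 + 3*x/25 + C1*exp(-5*x) + C2*x*exp(-5*x).
Apply the initial conditions: w(0) = 4/125 + C1 = -3 and w'(0) = 3/25 + C2 - 5*C1 = 4. Solving gives C1 = -379/125, C2 = -282/25.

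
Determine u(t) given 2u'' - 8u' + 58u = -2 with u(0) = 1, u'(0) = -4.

Divide through by 2: u'' - 4u' + 29u = -1.
Characteristic equation r² - 4r + 29 = 0 has discriminant (-4)² - 4·(29) = -100 < 0, so r = 2 ± 5i.
Hence u_h = C1*cos(5*t)*exp(2*t) + C2*exp(2*t)*sin(5*t).
For the particular solution try u_p = A0. Substituting and matching coefficients of each power of t gives A0 = -1/29, so u_p = -1/29.
General solution: u = -1/29 + C1*cos(5*t)*exp(2*t) + C2*exp(2*t)*sin(5*t).
Apply the initial conditions: u(0) = -1/29 + C1 = 1 and u'(0) = 2*C1 + 5*C2 = -4. Solving gives C1 = 30/29, C2 = -176/145.

u = -1/29 - 176*exp(2*t)*sin(5*t)/145 + 30*cos(5*t)*exp(2*t)/29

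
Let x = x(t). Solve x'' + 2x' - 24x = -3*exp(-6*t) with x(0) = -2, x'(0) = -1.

x = -133*exp(4*t)/100 - 67*exp(-6*t)/100 + 3*t*exp(-6*t)/10

Characteristic equation r² + 2r - 24 = 0 factors as (r - 4)(r + 6) = 0, so r = 4, -6.
Hence x_h = C1*exp(4*t) + C2*exp(-6*t).
Since exp(-6*t) solves the homogeneous equation (r = -6 is a root of multiplicity 1), multiply the trial by t. Try x_p = A*t*exp(-6*t). Substituting into the equation and dividing by exp(-6*t) gives A = 3/10, so x_p = 3*t*exp(-6*t)/10.
General solution: x = C1*exp(4*t) + C2*exp(-6*t) + 3*t*exp(-6*t)/10.
Apply the initial conditions: x(0) = C1 + C2 = -2 and x'(0) = 3/10 - 6*C2 + 4*C1 = -1. Solving gives C1 = -133/100, C2 = -67/100.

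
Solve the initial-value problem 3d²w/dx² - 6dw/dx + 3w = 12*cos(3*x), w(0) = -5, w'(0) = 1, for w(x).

Divide through by 3: w'' - 2w' + w = 4*cos(3*x).
Characteristic equation r² - 2r + 1 = 0 has discriminant (-2)² - 4·(1) = 0, so r = 1 is a repeated root.
Hence w_h = (C1 + C2*x)*exp(x).
Try w_p = A*cos(3*x) + B*sin(3*x). Substituting and equating the coefficients of cos(3x) and sin(3x) gives A = -8/25, B = -6/25, so w_p = -8*cos(3*x)/25 - 6*sin(3*x)/25.
General solution: w = -8*cos(3*x)/25 - 6*sin(3*x)/25 + C1*exp(x) + C2*x*exp(x).
Apply the initial conditions: w(0) = -8/25 + C1 = -5 and w'(0) = -18/25 + C1 + C2 = 1. Solving gives C1 = -117/25, C2 = 32/5.

w = -117*exp(x)/25 - 8*cos(3*x)/25 - 6*sin(3*x)/25 + 32*x*exp(x)/5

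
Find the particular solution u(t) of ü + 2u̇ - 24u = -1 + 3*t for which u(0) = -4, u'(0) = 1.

Characteristic equation r² + 2r - 24 = 0 factors as (r - 4)(r + 6) = 0, so r = 4, -6.
Hence u_h = C1*exp(4*t) + C2*exp(-6*t).
For the particular solution try u_p = A0 + A1*t. Substituting and matching coefficients of each power of t gives A0 = 1/32, A1 = -1/8, so u_p = 1/32 - t/8.
General solution: u = 1/32 - t/8 + C1*exp(4*t) + C2*exp(-6*t).
Apply the initial conditions: u(0) = 1/32 + C1 + C2 = -4 and u'(0) = -1/8 - 6*C2 + 4*C1 = 1. Solving gives C1 = -369/160, C2 = -69/40.

u = 1/32 - 369*exp(4*t)/160 - 69*exp(-6*t)/40 - t/8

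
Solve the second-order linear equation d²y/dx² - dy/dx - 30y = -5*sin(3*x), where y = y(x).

Characteristic equation r² - r - 30 = 0 factors as (r - 6)(r + 5) = 0, so r = 6, -5.
Hence y_h = C1*exp(6*x) + C2*exp(-5*x).
Try y_p = A*cos(3*x) + B*sin(3*x). Substituting and equating the coefficients of cos(3x) and sin(3x) gives A = -1/102, B = 13/102, so y_p = -cos(3*x)/102 + 13*sin(3*x)/102.

y = -cos(3*x)/102 + 13*sin(3*x)/102 + C1*exp(6*x) + C2*exp(-5*x)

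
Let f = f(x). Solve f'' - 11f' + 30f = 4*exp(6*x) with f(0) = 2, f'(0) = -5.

Characteristic equation r² - 11r + 30 = 0 factors as (r - 5)(r - 6) = 0, so r = 5, 6.
Hence f_h = C1*exp(5*x) + C2*exp(6*x).
Since exp(6*x) solves the homogeneous equation (r = 6 is a root of multiplicity 1), multiply the trial by x. Try f_p = A*x*exp(6*x). Substituting into the equation and dividing by exp(6*x) gives A = 4, so f_p = 4*x*exp(6*x).
General solution: f = C1*exp(5*x) + C2*exp(6*x) + 4*x*exp(6*x).
Apply the initial conditions: f(0) = C1 + C2 = 2 and f'(0) = 4 + 5*C1 + 6*C2 = -5. Solving gives C1 = 21, C2 = -19.

f = -19*exp(6*x) + 21*exp(5*x) + 4*x*exp(6*x)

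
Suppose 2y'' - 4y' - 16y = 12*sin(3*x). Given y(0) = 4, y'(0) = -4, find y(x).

Divide through by 2: y'' - 2y' - 8y = 6*sin(3*x).
Characteristic equation r² - 2r - 8 = 0 factors as (r - 4)(r + 2) = 0, so r = 4, -2.
Hence y_h = C1*exp(4*x) + C2*exp(-2*x).
Try y_p = A*cos(3*x) + B*sin(3*x). Substituting and equating the coefficients of cos(3x) and sin(3x) gives A = 36/325, B = -102/325, so y_p = -102*sin(3*x)/325 + 36*cos(3*x)/325.
General solution: y = -102*sin(3*x)/325 + 36*cos(3*x)/325 + C1*exp(4*x) + C2*exp(-2*x).
Apply the initial conditions: y(0) = 36/325 + C1 + C2 = 4 and y'(0) = -306/325 - 2*C2 + 4*C1 = -4. Solving gives C1 = 59/75, C2 = 121/39.

y = -102*sin(3*x)/325 + 36*cos(3*x)/325 + 59*exp(4*x)/75 + 121*exp(-2*x)/39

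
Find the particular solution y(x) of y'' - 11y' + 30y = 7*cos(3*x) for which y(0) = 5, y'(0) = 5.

Characteristic equation r² - 11r + 30 = 0 factors as (r - 6)(r - 5) = 0, so r = 6, 5.
Hence y_h = C1*exp(6*x) + C2*exp(5*x).
Try y_p = A*cos(3*x) + B*sin(3*x). Substituting and equating the coefficients of cos(3x) and sin(3x) gives A = 49/510, B = -77/510, so y_p = -77*sin(3*x)/510 + 49*cos(3*x)/510.
General solution: y = -77*sin(3*x)/510 + 49*cos(3*x)/510 + C1*exp(6*x) + C2*exp(5*x).
Apply the initial conditions: y(0) = 49/510 + C1 + C2 = 5 and y'(0) = -77/170 + 5*C2 + 6*C1 = 5. Solving gives C1 = -286/15, C2 = 815/34.

y = -286*exp(6*x)/15 - 77*sin(3*x)/510 + 49*cos(3*x)/510 + 815*exp(5*x)/34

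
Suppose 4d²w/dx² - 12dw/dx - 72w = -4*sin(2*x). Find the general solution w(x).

w = -3*cos(2*x)/260 + 11*sin(2*x)/260 + C1*exp(6*x) + C2*exp(-3*x)

Divide through by 4: w'' - 3w' - 18w = -sin(2*x).
Characteristic equation r² - 3r - 18 = 0 factors as (r - 6)(r + 3) = 0, so r = 6, -3.
Hence w_h = C1*exp(6*x) + C2*exp(-3*x).
Try w_p = A*cos(2*x) + B*sin(2*x). Substituting and equating the coefficients of cos(2x) and sin(2x) gives A = -3/260, B = 11/260, so w_p = -3*cos(2*x)/260 + 11*sin(2*x)/260.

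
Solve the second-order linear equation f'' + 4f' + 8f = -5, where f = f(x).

f = -5/8 + C1*cos(2*x)*exp(-2*x) + C2*exp(-2*x)*sin(2*x)

Characteristic equation r² + 4r + 8 = 0 has discriminant (4)² - 4·(8) = -16 < 0, so r = -2 ± 2i.
Hence f_h = C1*cos(2*x)*exp(-2*x) + C2*exp(-2*x)*sin(2*x).
For the particular solution try f_p = A0. Substituting and matching coefficients of each power of x gives A0 = -5/8, so f_p = -5/8.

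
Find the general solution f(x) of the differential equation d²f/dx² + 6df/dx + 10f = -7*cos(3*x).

f = -126*sin(3*x)/325 - 7*cos(3*x)/325 + C1*cos(x)*exp(-3*x) + C2*exp(-3*x)*sin(x)

Characteristic equation r² + 6r + 10 = 0 has discriminant (6)² - 4·(10) = -4 < 0, so r = -3 ± i.
Hence f_h = C1*cos(x)*exp(-3*x) + C2*exp(-3*x)*sin(x).
Try f_p = A*cos(3*x) + B*sin(3*x). Substituting and equating the coefficients of cos(3x) and sin(3x) gives A = -7/325, B = -126/325, so f_p = -126*sin(3*x)/325 - 7*cos(3*x)/325.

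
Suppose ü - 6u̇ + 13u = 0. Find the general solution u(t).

Characteristic equation r² - 6r + 13 = 0 has discriminant (-6)² - 4·(13) = -16 < 0, so r = 3 ± 2i.
Hence u_h = C1*cos(2*t)*exp(3*t) + C2*exp(3*t)*sin(2*t).

u = C1*cos(2*t)*exp(3*t) + C2*exp(3*t)*sin(2*t)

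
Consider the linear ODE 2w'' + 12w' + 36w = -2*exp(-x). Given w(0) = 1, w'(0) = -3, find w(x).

Divide through by 2: w'' + 6w' + 18w = -exp(-x).
Characteristic equation r² + 6r + 18 = 0 has discriminant (6)² - 4·(18) = -36 < 0, so r = -3 ± 3i.
Hence w_h = C1*cos(3*x)*exp(-3*x) + C2*exp(-3*x)*sin(3*x).
Try w_p = A*exp(-x). Substituting into the equation and dividing by exp(-x) gives A = -1/13, so w_p = -exp(-x)/13.
General solution: w = -exp(-x)/13 + C1*cos(3*x)*exp(-3*x) + C2*exp(-3*x)*sin(3*x).
Apply the initial conditions: w(0) = -1/13 + C1 = 1 and w'(0) = 1/13 - 3*C1 + 3*C2 = -3. Solving gives C1 = 14/13, C2 = 2/39.

w = -exp(-x)/13 + 2*exp(-3*x)*sin(3*x)/39 + 14*cos(3*x)*exp(-3*x)/13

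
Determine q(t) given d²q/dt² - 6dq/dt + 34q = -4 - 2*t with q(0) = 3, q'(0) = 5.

q = -37/289 - t/17 - 250*exp(3*t)*sin(5*t)/289 + 904*cos(5*t)*exp(3*t)/289

Characteristic equation r² - 6r + 34 = 0 has discriminant (-6)² - 4·(34) = -100 < 0, so r = 3 ± 5i.
Hence q_h = C1*cos(5*t)*exp(3*t) + C2*exp(3*t)*sin(5*t).
For the particular solution try q_p = A0 + A1*t. Substituting and matching coefficients of each power of t gives A0 = -37/289, A1 = -1/17, so q_p = -37/289 - t/17.
General solution: q = -37/289 - t/17 + C1*cos(5*t)*exp(3*t) + C2*exp(3*t)*sin(5*t).
Apply the initial conditions: q(0) = -37/289 + C1 = 3 and q'(0) = -1/17 + 3*C1 + 5*C2 = 5. Solving gives C1 = 904/289, C2 = -250/289.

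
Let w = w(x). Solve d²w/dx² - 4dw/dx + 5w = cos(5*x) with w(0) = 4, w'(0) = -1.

Characteristic equation r² - 4r + 5 = 0 has discriminant (-4)² - 4·(5) = -4 < 0, so r = 2 ± i.
Hence w_h = C1*cos(x)*exp(2*x) + C2*exp(2*x)*sin(x).
Try w_p = A*cos(5*x) + B*sin(5*x). Substituting and equating the coefficients of cos(5x) and sin(5x) gives A = -1/40, B = -1/40, so w_p = -cos(5*x)/40 - sin(5*x)/40.
General solution: w = -cos(5*x)/40 - sin(5*x)/40 + C1*cos(x)*exp(2*x) + C2*exp(2*x)*sin(x).
Apply the initial conditions: w(0) = -1/40 + C1 = 4 and w'(0) = -1/8 + C2 + 2*C1 = -1. Solving gives C1 = 161/40, C2 = -357/40.

w = -cos(5*x)/40 - sin(5*x)/40 - 357*exp(2*x)*sin(x)/40 + 161*cos(x)*exp(2*x)/40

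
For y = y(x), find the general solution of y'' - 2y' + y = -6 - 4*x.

y = -14 - 4*x + C1*exp(x) + C2*x*exp(x)

Characteristic equation r² - 2r + 1 = 0 has discriminant (-2)² - 4·(1) = 0, so r = 1 is a repeated root.
Hence y_h = (C1 + C2*x)*exp(x).
For the particular solution try y_p = A0 + A1*x. Substituting and matching coefficients of each power of x gives A0 = -14, A1 = -4, so y_p = -14 - 4*x.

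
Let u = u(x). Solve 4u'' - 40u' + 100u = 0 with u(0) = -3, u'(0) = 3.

Divide through by 4: u'' - 10u' + 25u = 0.
Characteristic equation r² - 10r + 25 = 0 has discriminant (-10)² - 4·(25) = 0, so r = 5 is a repeated root.
Hence u_h = (C1 + C2*x)*exp(5*x).
Apply the initial conditions: u(0) = C1 = -3 and u'(0) = C2 + 5*C1 = 3. Solving gives C1 = -3, C2 = 18.

u = -3*exp(5*x) + 18*x*exp(5*x)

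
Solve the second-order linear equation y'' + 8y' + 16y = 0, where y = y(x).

Characteristic equation r² + 8r + 16 = 0 has discriminant (8)² - 4·(16) = 0, so r = -4 is a repeated root.
Hence y_h = (C1 + C2*x)*exp(-4*x).

y = C1*exp(-4*x) + C2*x*exp(-4*x)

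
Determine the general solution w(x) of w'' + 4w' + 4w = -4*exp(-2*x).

w = C1*exp(-2*x) - 2*x**2*exp(-2*x) + C2*x*exp(-2*x)

Characteristic equation r² + 4r + 4 = 0 has discriminant (4)² - 4·(4) = 0, so r = -2 is a repeated root.
Hence w_h = (C1 + C2*x)*exp(-2*x).
Since exp(-2*x) solves the homogeneous equation (r = -2 is a root of multiplicity 2), multiply the trial by x^2. Try w_p = A*x^2*exp(-2*x). Substituting into the equation and dividing by exp(-2*x) gives A = -2, so w_p = -2*x^2*exp(-2*x).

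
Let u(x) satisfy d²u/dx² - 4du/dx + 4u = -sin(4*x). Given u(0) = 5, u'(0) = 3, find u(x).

Characteristic equation r² - 4r + 4 = 0 has discriminant (-4)² - 4·(4) = 0, so r = 2 is a repeated root.
Hence u_h = (C1 + C2*x)*exp(2*x).
Try u_p = A*cos(4*x) + B*sin(4*x). Substituting and equating the coefficients of cos(4x) and sin(4x) gives A = -1/25, B = 3/100, so u_p = -cos(4*x)/25 + 3*sin(4*x)/100.
General solution: u = -cos(4*x)/25 + 3*sin(4*x)/100 + C1*exp(2*x) + C2*x*exp(2*x).
Apply the initial conditions: u(0) = -1/25 + C1 = 5 and u'(0) = 3/25 + C2 + 2*C1 = 3. Solving gives C1 = 126/25, C2 = -36/5.

u = -cos(4*x)/25 + 3*sin(4*x)/100 + 126*exp(2*x)/25 - 36*x*exp(2*x)/5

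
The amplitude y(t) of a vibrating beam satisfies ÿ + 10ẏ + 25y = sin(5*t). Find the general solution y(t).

Characteristic equation r² + 10r + 25 = 0 has discriminant (10)² - 4·(25) = 0, so r = -5 is a repeated root.
Hence y_h = (C1 + C2*t)*exp(-5*t).
Try y_p = A*cos(5*t) + B*sin(5*t). Substituting and equating the coefficients of cos(5t) and sin(5t) gives A = -1/50, B = 0, so y_p = -cos(5*t)/50.

y = -cos(5*t)/50 + C1*exp(-5*t) + C2*t*exp(-5*t)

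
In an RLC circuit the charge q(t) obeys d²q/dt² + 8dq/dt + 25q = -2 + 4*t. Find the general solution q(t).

Characteristic equation r² + 8r + 25 = 0 has discriminant (8)² - 4·(25) = -36 < 0, so r = -4 ± 3i.
Hence q_h = C1*cos(3*t)*exp(-4*t) + C2*exp(-4*t)*sin(3*t).
For the particular solution try q_p = A0 + A1*t. Substituting and matching coefficients of each power of t gives A0 = -82/625, A1 = 4/25, so q_p = -82/625 + 4*t/25.

q = -82/625 + 4*t/25 + C1*cos(3*t)*exp(-4*t) + C2*exp(-4*t)*sin(3*t)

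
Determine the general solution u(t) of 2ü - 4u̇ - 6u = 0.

Divide through by 2: u'' - 2u' - 3u = 0.
Characteristic equation r² - 2r - 3 = 0 factors as (r - 3)(r + 1) = 0, so r = 3, -1.
Hence u_h = C1*exp(3*t) + C2*exp(-t).

u = C1*exp(3*t) + C2*exp(-t)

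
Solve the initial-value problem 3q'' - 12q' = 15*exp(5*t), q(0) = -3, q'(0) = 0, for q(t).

q = -11/4 - 5*exp(4*t)/4 + exp(5*t)

Divide through by 3: q'' - 4q' = 5*exp(5*t).
Characteristic equation r² - 4r = 0 factors as (r - 4)r = 0, so r = 4, 0.
Hence q_h = C1*exp(4*t) + C2.
Try q_p = A*exp(5*t). Substituting into the equation and dividing by exp(5*t) gives A = 1, so q_p = exp(5*t).
General solution: q = C2 + C1*exp(4*t) + exp(5*t).
Apply the initial conditions: q(0) = 1 + C1 + C2 = -3 and q'(0) = 5 + 4*C1 = 0. Solving gives C1 = -5/4, C2 = -11/4.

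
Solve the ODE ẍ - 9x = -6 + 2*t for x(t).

Characteristic equation r² - 9 = 0 factors as (r + 3)(r - 3) = 0, so r = -3, 3.
Hence x_h = C1*exp(-3*t) + C2*exp(3*t).
For the particular solution try x_p = A0 + A1*t. Substituting and matching coefficients of each power of t gives A0 = 2/3, A1 = -2/9, so x_p = 2/3 - 2*t/9.

x = 2/3 - 2*t/9 + C1*exp(-3*t) + C2*exp(3*t)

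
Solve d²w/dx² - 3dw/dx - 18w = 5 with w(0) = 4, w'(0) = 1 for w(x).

w = -5/18 + 74*exp(-3*x)/27 + 83*exp(6*x)/54

Characteristic equation r² - 3r - 18 = 0 factors as (r + 3)(r - 6) = 0, so r = -3, 6.
Hence w_h = C1*exp(-3*x) + C2*exp(6*x).
For the particular solution try w_p = A0. Substituting and matching coefficients of each power of x gives A0 = -5/18, so w_p = -5/18.
General solution: w = -5/18 + C1*exp(-3*x) + C2*exp(6*x).
Apply the initial conditions: w(0) = -5/18 + C1 + C2 = 4 and w'(0) = -3*C1 + 6*C2 = 1. Solving gives C1 = 74/27, C2 = 83/54.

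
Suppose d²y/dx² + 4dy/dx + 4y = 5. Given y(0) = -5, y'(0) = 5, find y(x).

y = 5/4 - 25*exp(-2*x)/4 - 15*x*exp(-2*x)/2

Characteristic equation r² + 4r + 4 = 0 has discriminant (4)² - 4·(4) = 0, so r = -2 is a repeated root.
Hence y_h = (C1 + C2*x)*exp(-2*x).
For the particular solution try y_p = A0. Substituting and matching coefficients of each power of x gives A0 = 5/4, so y_p = 5/4.
General solution: y = 5/4 + C1*exp(-2*x) + C2*x*exp(-2*x).
Apply the initial conditions: y(0) = 5/4 + C1 = -5 and y'(0) = C2 - 2*C1 = 5. Solving gives C1 = -25/4, C2 = -15/2.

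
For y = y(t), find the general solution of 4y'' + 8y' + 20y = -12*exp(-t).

Divide through by 4: y'' + 2y' + 5y = -3*exp(-t).
Characteristic equation r² + 2r + 5 = 0 has discriminant (2)² - 4·(5) = -16 < 0, so r = -1 ± 2i.
Hence y_h = C1*cos(2*t)*exp(-t) + C2*exp(-t)*sin(2*t).
Try y_p = A*exp(-t). Substituting into the equation and dividing by exp(-t) gives A = -3/4, so y_p = -3*exp(-t)/4.

y = -3*exp(-t)/4 + C1*cos(2*t)*exp(-t) + C2*exp(-t)*sin(2*t)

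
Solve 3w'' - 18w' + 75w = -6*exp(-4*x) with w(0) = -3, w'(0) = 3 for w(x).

w = -2*exp(-4*x)/65 - 193*cos(4*x)*exp(3*x)/65 + 383*exp(3*x)*sin(4*x)/130

Divide through by 3: w'' - 6w' + 25w = -2*exp(-4*x).
Characteristic equation r² - 6r + 25 = 0 has discriminant (-6)² - 4·(25) = -64 < 0, so r = 3 ± 4i.
Hence w_h = C1*cos(4*x)*exp(3*x) + C2*exp(3*x)*sin(4*x).
Try w_p = A*exp(-4*x). Substituting into the equation and dividing by exp(-4*x) gives A = -2/65, so w_p = -2*exp(-4*x)/65.
General solution: w = -2*exp(-4*x)/65 + C1*cos(4*x)*exp(3*x) + C2*exp(3*x)*sin(4*x).
Apply the initial conditions: w(0) = -2/65 + C1 = -3 and w'(0) = 8/65 + 3*C1 + 4*C2 = 3. Solving gives C1 = -193/65, C2 = 383/130.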